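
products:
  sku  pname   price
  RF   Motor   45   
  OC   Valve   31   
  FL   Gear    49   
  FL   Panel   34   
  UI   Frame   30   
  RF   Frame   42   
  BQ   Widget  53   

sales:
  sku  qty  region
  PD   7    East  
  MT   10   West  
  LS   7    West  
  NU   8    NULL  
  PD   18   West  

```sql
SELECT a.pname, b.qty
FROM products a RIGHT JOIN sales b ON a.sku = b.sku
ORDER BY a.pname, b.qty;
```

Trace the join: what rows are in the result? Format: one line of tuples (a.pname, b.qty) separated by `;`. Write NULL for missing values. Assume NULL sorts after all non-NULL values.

RIGHT JOIN keeps every row from `sales`; unmatched rows get NULL for `products`'s columns.
Matching on a.sku = b.sku.
- a[0] sku=RF → no match.
- a[1] sku=OC → no match.
- a[2] sku=FL → no match.
- a[3] sku=FL → no match.
- a[4] sku=UI → no match.
- a[5] sku=RF → no match.
- a[6] sku=BQ → no match.
- plus 5 unmatched b row(s), each kept with NULL a columns.
After projecting and ordering:
a.pname | b.qty
NULL | 7
NULL | 7
NULL | 8
NULL | 10
NULL | 18

(NULL, 7); (NULL, 7); (NULL, 8); (NULL, 10); (NULL, 18)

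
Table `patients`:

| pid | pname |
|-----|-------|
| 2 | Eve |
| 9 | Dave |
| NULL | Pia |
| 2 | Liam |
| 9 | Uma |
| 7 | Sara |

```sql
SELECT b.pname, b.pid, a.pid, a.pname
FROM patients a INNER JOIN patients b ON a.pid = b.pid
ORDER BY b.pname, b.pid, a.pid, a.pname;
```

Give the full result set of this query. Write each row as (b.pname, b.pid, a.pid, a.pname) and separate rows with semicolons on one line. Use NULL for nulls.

(Dave, 9, 9, Dave); (Dave, 9, 9, Uma); (Eve, 2, 2, Eve); (Eve, 2, 2, Liam); (Liam, 2, 2, Eve); (Liam, 2, 2, Liam); (Sara, 7, 7, Sara); (Uma, 9, 9, Dave); (Uma, 9, 9, Uma)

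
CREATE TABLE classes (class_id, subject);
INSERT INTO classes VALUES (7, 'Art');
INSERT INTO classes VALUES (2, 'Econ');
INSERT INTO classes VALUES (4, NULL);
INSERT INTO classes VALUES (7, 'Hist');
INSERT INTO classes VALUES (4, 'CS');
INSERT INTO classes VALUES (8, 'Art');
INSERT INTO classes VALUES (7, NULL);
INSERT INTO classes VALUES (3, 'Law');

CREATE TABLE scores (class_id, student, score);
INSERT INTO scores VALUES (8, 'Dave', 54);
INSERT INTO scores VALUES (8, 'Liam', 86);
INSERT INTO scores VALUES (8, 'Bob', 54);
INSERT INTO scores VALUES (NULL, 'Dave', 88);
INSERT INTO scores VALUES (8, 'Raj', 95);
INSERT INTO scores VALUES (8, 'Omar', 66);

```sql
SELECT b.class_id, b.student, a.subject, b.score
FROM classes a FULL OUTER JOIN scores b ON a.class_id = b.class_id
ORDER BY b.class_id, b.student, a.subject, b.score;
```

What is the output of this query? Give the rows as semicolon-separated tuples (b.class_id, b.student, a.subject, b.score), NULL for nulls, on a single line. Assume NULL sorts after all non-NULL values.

FULL OUTER JOIN keeps every row from both sides; unmatched rows get NULL for the other side's columns.
Matching on a.class_id = b.class_id. A NULL in a compared column never satisfies the condition.
Matched pairs: 5; unmatched a rows kept: 7; unmatched b rows kept: 1.

(8, Bob, Art, 54); (8, Dave, Art, 54); (8, Liam, Art, 86); (8, Omar, Art, 66); (8, Raj, Art, 95); (NULL, Dave, NULL, 88); (NULL, NULL, Art, NULL); (NULL, NULL, CS, NULL); (NULL, NULL, Econ, NULL); (NULL, NULL, Hist, NULL); (NULL, NULL, Law, NULL); (NULL, NULL, NULL, NULL); (NULL, NULL, NULL, NULL)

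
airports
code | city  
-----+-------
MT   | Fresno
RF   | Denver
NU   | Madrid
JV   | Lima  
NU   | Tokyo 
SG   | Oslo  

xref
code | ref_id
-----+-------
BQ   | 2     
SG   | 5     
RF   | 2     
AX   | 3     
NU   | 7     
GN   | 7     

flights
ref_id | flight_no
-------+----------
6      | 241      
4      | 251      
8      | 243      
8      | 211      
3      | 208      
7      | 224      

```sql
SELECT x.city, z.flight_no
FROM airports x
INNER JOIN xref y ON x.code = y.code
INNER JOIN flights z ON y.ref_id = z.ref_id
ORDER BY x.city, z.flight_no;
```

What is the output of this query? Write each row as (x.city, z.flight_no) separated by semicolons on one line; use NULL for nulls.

Step 1 — x INNER JOIN y on code → 4 row(s).
Then INNER JOIN `flights z` on ref_id: keep only rows whose y.ref_id appears in z.

(Madrid, 224); (Tokyo, 224)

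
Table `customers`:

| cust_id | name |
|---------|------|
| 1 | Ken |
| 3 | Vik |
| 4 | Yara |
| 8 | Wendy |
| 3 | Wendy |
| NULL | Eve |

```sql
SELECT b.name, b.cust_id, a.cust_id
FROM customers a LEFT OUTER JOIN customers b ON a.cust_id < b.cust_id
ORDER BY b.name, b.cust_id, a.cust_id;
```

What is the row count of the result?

11

LEFT JOIN keeps every row from `customers a`; unmatched rows get NULL for `customers b`'s columns.
Matching on a.cust_id < b.cust_id. A NULL in a compared column never satisfies the condition.
- a row (cust_id=1): matches 4 b row(s) → 4 output row(s).
- a row (cust_id=3): matches 2 b row(s) → 2 output row(s).
- a row (cust_id=4): matches 1 b row(s) → 1 output row(s).
- a row (cust_id=8): no match → kept, b columns NULL.
- a row (cust_id=3): matches 2 b row(s) → 2 output row(s).
- a row (cust_id=NULL): no match → kept, b columns NULL.
Total: 9 matched + 2 padded = 11 rows.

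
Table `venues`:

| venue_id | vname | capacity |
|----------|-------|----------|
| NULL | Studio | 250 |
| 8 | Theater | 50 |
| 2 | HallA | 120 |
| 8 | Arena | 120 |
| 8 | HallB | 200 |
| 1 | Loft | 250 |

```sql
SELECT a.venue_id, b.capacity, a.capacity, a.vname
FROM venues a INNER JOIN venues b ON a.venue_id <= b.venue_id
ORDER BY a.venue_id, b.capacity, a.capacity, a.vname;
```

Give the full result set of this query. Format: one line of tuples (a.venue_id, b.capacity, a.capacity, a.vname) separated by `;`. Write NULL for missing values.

(1, 50, 250, Loft); (1, 120, 250, Loft); (1, 120, 250, Loft); (1, 200, 250, Loft); (1, 250, 250, Loft); (2, 50, 120, HallA); (2, 120, 120, HallA); (2, 120, 120, HallA); (2, 200, 120, HallA); (8, 50, 50, Theater); (8, 50, 120, Arena); (8, 50, 200, HallB); (8, 120, 50, Theater); (8, 120, 120, Arena); (8, 120, 200, HallB); (8, 200, 50, Theater); (8, 200, 120, Arena); (8, 200, 200, HallB)

INNER JOIN keeps only pairs where the ON condition holds.
Matching on a.venue_id <= b.venue_id. A NULL in a compared column never satisfies the condition.
- a[0] venue_id=NULL → no match; dropped.
- a[1] venue_id=8 → 3 match(es) in b → 3 row(s).
- a[2] venue_id=2 → 4 match(es) in b → 4 row(s).
- a[3] venue_id=8 → 3 match(es) in b → 3 row(s).
- a[4] venue_id=8 → 3 match(es) in b → 3 row(s).
- a[5] venue_id=1 → 5 match(es) in b → 5 row(s).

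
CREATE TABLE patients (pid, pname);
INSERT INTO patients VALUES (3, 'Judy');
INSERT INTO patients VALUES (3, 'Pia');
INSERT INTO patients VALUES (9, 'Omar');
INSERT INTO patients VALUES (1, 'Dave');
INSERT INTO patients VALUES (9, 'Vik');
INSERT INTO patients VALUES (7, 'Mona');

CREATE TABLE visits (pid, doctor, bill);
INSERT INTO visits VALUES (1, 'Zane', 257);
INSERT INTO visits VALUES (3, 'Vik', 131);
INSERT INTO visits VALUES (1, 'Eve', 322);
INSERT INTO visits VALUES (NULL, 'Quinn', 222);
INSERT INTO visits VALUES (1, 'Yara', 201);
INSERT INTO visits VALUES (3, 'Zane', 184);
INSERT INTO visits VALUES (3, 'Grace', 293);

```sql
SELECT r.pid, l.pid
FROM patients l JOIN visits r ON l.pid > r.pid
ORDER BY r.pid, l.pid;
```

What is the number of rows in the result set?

24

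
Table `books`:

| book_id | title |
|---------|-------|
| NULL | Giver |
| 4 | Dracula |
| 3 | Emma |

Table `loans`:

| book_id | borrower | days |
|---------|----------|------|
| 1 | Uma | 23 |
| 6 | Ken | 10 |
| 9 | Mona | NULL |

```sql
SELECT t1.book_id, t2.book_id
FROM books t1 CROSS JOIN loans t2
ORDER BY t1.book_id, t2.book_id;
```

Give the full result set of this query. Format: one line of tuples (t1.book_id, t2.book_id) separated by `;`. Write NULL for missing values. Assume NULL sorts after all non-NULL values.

CROSS JOIN pairs every row of `books` with every row of `loans`: 3 × 3 = 9 rows.

(3, 1); (3, 6); (3, 9); (4, 1); (4, 6); (4, 9); (NULL, 1); (NULL, 6); (NULL, 9)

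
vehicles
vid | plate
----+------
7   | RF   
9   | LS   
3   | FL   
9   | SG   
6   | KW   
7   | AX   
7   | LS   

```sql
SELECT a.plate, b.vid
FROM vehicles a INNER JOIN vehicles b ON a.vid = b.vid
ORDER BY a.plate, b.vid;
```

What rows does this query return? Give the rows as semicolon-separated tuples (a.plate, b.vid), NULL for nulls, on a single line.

INNER JOIN keeps only pairs where the ON condition holds.
Matching on a.vid = b.vid.
Matched pairs: 15.

(AX, 7); (AX, 7); (AX, 7); (FL, 3); (KW, 6); (LS, 7); (LS, 7); (LS, 7); (LS, 9); (LS, 9); (RF, 7); (RF, 7); (RF, 7); (SG, 9); (SG, 9)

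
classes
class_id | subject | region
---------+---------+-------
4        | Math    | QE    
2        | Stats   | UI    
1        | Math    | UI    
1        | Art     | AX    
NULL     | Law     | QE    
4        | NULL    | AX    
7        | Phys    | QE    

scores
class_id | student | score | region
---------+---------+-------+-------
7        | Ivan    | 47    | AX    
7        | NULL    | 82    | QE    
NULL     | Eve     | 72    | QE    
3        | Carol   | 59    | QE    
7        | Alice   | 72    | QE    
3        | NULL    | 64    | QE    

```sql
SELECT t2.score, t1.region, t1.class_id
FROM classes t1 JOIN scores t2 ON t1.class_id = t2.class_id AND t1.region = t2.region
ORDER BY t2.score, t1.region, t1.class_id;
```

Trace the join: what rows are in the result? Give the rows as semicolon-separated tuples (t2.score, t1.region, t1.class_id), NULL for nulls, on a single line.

INNER JOIN keeps only pairs where the ON condition holds.
Matching on t1.class_id = t2.class_id AND t1.region = t2.region. A NULL in a compared column never satisfies the condition.
- class_id=4, region=QE: no matching t2 row, dropped.
- class_id=2, region=UI: no matching t2 row, dropped.
- class_id=1, region=UI: no matching t2 row, dropped.
- class_id=1, region=AX: no matching t2 row, dropped.
- class_id=NULL, region=QE: no matching t2 row, dropped.
- class_id=4, region=AX: no matching t2 row, dropped.
- class_id=7, region=QE: 2 matching t2 row(s), so 2 row(s) emitted.
After projecting and ordering:
t2.score | t1.region | t1.class_id
72 | QE | 7
82 | QE | 7

(72, QE, 7); (82, QE, 7)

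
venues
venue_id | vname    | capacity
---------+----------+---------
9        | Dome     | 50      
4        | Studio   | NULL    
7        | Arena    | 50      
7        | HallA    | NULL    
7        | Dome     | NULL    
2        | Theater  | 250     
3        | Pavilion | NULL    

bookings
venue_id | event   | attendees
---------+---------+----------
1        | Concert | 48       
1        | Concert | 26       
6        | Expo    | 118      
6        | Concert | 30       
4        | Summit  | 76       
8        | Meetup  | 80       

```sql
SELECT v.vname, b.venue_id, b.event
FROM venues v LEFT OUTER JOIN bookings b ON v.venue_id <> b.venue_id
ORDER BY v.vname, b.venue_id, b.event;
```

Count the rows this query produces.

LEFT JOIN keeps every row from `venues`; unmatched rows get NULL for `bookings`'s columns.
Matching on v.venue_id <> b.venue_id.
- v row (venue_id=9): matches 6 b row(s) → 6 output row(s).
- v row (venue_id=4): matches 5 b row(s) → 5 output row(s).
- v row (venue_id=7): matches 6 b row(s) → 6 output row(s).
- v row (venue_id=7): matches 6 b row(s) → 6 output row(s).
- v row (venue_id=7): matches 6 b row(s) → 6 output row(s).
- v row (venue_id=2): matches 6 b row(s) → 6 output row(s).
- v row (venue_id=3): matches 6 b row(s) → 6 output row(s).
Total: 41 rows.

41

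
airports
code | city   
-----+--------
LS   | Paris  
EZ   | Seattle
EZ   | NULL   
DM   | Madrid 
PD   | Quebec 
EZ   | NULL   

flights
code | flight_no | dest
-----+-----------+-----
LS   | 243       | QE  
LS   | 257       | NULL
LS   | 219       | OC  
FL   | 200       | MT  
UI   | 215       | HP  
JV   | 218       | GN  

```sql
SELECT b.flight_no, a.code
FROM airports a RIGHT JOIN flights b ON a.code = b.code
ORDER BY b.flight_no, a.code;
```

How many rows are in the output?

RIGHT JOIN keeps every row from `flights`; unmatched rows get NULL for `airports`'s columns.
Matching on a.code = b.code.
- a row (code=LS): matches 3 b row(s) → 3 output row(s).
- a row (code=EZ): no match.
- a row (code=EZ): no match.
- a row (code=DM): no match.
- a row (code=PD): no match.
- a row (code=EZ): no match.
- plus 3 unmatched b row(s), each kept with NULL a columns.
Total: 3 matched + 3 padded = 6 rows.

6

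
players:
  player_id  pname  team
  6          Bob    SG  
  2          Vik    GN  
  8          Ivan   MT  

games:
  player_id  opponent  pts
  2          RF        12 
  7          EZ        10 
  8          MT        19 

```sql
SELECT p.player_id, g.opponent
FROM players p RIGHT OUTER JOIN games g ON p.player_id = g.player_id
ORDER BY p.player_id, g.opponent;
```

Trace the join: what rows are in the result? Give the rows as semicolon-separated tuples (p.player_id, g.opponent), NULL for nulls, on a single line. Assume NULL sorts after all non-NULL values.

(2, RF); (8, MT); (NULL, EZ)

RIGHT JOIN keeps every row from `games`; unmatched rows get NULL for `players`'s columns.
Matching on p.player_id = g.player_id.
- p[0] player_id=6 → no match.
- p[1] player_id=2 → 1 match(es) in g → 1 row(s).
- p[2] player_id=8 → 1 match(es) in g → 1 row(s).
- plus 1 unmatched g row(s), each kept with NULL p columns.
After projecting and ordering:
p.player_id | g.opponent
2 | RF
8 | MT
NULL | EZ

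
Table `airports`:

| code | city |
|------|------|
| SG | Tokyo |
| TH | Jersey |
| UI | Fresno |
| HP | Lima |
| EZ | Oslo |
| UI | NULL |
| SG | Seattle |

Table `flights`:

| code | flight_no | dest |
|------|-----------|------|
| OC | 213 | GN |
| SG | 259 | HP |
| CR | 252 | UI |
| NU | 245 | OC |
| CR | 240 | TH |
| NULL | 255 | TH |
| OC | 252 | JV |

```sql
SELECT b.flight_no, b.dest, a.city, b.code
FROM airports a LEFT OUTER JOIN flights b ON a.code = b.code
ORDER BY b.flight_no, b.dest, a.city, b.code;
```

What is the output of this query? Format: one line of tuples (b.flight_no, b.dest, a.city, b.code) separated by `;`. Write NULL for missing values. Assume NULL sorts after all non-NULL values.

LEFT JOIN keeps every row from `airports`; unmatched rows get NULL for `flights`'s columns.
Matching on a.code = b.code. A NULL in a compared column never satisfies the condition.
Matched pairs: 2; unmatched a rows kept: 5.

(259, HP, Seattle, SG); (259, HP, Tokyo, SG); (NULL, NULL, Fresno, NULL); (NULL, NULL, Jersey, NULL); (NULL, NULL, Lima, NULL); (NULL, NULL, Oslo, NULL); (NULL, NULL, NULL, NULL)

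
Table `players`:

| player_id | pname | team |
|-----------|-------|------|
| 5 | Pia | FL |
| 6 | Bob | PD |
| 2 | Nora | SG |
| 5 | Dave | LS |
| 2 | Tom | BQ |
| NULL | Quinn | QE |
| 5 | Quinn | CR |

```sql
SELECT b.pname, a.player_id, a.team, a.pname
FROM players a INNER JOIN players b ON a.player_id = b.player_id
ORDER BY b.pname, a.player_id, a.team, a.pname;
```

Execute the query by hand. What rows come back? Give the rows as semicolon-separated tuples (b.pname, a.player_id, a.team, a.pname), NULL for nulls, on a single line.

(Bob, 6, PD, Bob); (Dave, 5, CR, Quinn); (Dave, 5, FL, Pia); (Dave, 5, LS, Dave); (Nora, 2, BQ, Tom); (Nora, 2, SG, Nora); (Pia, 5, CR, Quinn); (Pia, 5, FL, Pia); (Pia, 5, LS, Dave); (Quinn, 5, CR, Quinn); (Quinn, 5, FL, Pia); (Quinn, 5, LS, Dave); (Tom, 2, BQ, Tom); (Tom, 2, SG, Nora)

INNER JOIN keeps only pairs where the ON condition holds.
Matching on a.player_id = b.player_id. A NULL in a compared column never satisfies the condition.
- a[0] player_id=5 → 3 match(es) in b → 3 row(s).
- a[1] player_id=6 → 1 match(es) in b → 1 row(s).
- a[2] player_id=2 → 2 match(es) in b → 2 row(s).
- a[3] player_id=5 → 3 match(es) in b → 3 row(s).
- a[4] player_id=2 → 2 match(es) in b → 2 row(s).
- a[5] player_id=NULL → no match; dropped.
- a[6] player_id=5 → 3 match(es) in b → 3 row(s).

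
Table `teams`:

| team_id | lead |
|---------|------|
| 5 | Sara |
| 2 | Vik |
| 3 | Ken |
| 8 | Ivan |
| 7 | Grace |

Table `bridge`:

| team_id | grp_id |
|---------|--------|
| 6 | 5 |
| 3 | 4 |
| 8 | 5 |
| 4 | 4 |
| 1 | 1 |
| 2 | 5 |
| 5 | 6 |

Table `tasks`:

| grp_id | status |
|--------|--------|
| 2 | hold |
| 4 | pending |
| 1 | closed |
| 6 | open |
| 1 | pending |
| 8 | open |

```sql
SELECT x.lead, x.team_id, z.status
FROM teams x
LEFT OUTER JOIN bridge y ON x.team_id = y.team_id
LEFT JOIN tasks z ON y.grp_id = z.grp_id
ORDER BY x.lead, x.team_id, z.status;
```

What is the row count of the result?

Evaluate left to right. First `teams x LEFT JOIN bridge y` on team_id: 5 row(s).
Then LEFT JOIN `tasks z` on grp_id: each of those 5 rows is kept; rows whose y.grp_id has no match in z get NULL for z's columns.
Result: 5 row(s).

5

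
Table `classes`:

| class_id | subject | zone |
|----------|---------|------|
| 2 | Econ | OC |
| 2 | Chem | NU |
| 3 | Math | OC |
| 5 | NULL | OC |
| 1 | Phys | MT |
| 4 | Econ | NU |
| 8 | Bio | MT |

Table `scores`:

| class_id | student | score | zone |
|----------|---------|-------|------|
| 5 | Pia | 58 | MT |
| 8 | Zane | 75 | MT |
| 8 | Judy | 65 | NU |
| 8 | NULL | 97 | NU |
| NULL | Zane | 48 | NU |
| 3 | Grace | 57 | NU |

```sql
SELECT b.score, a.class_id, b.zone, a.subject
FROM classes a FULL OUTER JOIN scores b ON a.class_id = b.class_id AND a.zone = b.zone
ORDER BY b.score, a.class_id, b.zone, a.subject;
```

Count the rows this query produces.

FULL OUTER JOIN keeps every row from both sides; unmatched rows get NULL for the other side's columns.
Matching on a.class_id = b.class_id AND a.zone = b.zone. A NULL in a compared column never satisfies the condition.
- a (class_id=2, zone=OC) has no partner → padded with NULL.
- a (class_id=2, zone=NU) has no partner → padded with NULL.
- a (class_id=3, zone=OC) has no partner → padded with NULL.
- a (class_id=5, zone=OC) has no partner → padded with NULL.
- a (class_id=1, zone=MT) has no partner → padded with NULL.
- a (class_id=4, zone=NU) has no partner → padded with NULL.
- a (class_id=8, zone=MT) pairs with 1 row(s) of b.
- plus 5 unmatched b row(s), each kept with NULL a columns.
Total: 1 matched + 11 padded = 12 rows.

12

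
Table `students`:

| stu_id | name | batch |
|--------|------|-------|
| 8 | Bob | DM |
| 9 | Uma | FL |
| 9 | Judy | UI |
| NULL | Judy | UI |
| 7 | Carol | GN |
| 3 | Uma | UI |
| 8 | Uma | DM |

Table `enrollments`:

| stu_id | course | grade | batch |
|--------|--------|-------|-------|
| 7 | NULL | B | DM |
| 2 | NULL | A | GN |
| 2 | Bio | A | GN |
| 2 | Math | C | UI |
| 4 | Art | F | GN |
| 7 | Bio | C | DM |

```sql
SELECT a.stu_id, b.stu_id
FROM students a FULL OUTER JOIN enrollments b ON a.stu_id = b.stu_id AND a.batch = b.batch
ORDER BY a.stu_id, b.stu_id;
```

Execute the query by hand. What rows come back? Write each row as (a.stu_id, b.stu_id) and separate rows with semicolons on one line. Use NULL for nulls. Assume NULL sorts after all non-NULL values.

(3, NULL); (7, NULL); (8, NULL); (8, NULL); (9, NULL); (9, NULL); (NULL, 2); (NULL, 2); (NULL, 2); (NULL, 4); (NULL, 7); (NULL, 7); (NULL, NULL)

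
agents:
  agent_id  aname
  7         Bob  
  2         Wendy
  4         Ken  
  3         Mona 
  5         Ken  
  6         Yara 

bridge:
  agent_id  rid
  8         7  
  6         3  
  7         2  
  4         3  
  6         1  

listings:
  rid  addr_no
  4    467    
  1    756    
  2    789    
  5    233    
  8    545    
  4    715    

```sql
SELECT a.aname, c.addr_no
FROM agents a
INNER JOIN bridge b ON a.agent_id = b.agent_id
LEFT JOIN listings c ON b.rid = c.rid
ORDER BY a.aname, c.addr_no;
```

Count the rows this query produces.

Joins associate left-to-right: agents INNER JOIN bridge on agent_id gives 4 intermediate row(s).
Then LEFT JOIN `listings c` on rid: each of those 4 rows is kept; rows whose b.rid has no match in c get NULL for c's columns.
Result: 4 row(s).

4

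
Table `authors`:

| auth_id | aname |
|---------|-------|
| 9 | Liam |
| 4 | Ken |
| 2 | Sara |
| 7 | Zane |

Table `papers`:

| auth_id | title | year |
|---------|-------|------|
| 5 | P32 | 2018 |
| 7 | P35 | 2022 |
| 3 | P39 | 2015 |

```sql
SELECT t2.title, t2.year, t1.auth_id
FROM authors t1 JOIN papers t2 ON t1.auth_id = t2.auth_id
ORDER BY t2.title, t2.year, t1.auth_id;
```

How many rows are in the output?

INNER JOIN keeps only pairs where the ON condition holds.
Matching on t1.auth_id = t2.auth_id.
- t1[0] auth_id=9 → no match; dropped.
- t1[1] auth_id=4 → no match; dropped.
- t1[2] auth_id=2 → no match; dropped.
- t1[3] auth_id=7 → 1 match(es) in t2 → 1 row(s).
Total: 1 rows.

1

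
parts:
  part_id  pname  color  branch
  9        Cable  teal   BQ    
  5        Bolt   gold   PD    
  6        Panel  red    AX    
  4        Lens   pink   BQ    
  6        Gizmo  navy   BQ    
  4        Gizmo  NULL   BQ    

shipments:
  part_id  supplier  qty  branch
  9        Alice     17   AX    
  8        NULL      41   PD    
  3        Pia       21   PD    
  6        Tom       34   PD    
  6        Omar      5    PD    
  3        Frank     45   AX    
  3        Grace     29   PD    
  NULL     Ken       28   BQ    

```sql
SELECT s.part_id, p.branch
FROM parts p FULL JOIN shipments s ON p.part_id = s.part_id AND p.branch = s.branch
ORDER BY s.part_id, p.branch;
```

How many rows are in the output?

14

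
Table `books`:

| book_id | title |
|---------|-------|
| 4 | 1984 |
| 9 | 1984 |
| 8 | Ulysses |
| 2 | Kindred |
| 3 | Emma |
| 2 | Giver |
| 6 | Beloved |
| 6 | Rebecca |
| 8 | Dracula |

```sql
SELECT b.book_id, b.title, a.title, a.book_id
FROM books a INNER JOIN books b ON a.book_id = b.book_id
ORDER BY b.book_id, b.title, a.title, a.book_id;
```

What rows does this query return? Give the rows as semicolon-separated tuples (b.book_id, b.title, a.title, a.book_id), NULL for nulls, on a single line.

INNER JOIN keeps only pairs where the ON condition holds.
Matching on a.book_id = b.book_id.
Matched pairs: 15.

(2, Giver, Giver, 2); (2, Giver, Kindred, 2); (2, Kindred, Giver, 2); (2, Kindred, Kindred, 2); (3, Emma, Emma, 3); (4, 1984, 1984, 4); (6, Beloved, Beloved, 6); (6, Beloved, Rebecca, 6); (6, Rebecca, Beloved, 6); (6, Rebecca, Rebecca, 6); (8, Dracula, Dracula, 8); (8, Dracula, Ulysses, 8); (8, Ulysses, Dracula, 8); (8, Ulysses, Ulysses, 8); (9, 1984, 1984, 9)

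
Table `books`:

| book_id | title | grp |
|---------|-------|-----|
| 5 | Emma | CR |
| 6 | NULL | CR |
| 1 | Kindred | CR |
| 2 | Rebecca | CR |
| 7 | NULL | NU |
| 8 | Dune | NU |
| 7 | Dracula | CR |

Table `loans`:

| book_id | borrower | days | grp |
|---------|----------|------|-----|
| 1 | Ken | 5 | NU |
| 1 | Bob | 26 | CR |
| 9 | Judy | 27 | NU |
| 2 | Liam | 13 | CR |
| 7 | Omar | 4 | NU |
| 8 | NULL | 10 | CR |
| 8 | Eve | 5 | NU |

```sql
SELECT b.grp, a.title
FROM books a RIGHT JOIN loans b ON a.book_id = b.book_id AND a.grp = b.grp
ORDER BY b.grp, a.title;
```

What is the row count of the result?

7

RIGHT JOIN keeps every row from `loans`; unmatched rows get NULL for `books`'s columns.
Matching on a.book_id = b.book_id AND a.grp = b.grp.
- a (book_id=5, grp=CR) has no partner in b.
- a (book_id=6, grp=CR) has no partner in b.
- a (book_id=1, grp=CR) pairs with 1 row(s) of b.
- a (book_id=2, grp=CR) pairs with 1 row(s) of b.
- a (book_id=7, grp=NU) pairs with 1 row(s) of b.
- a (book_id=8, grp=NU) pairs with 1 row(s) of b.
- a (book_id=7, grp=CR) has no partner in b.
- plus 3 unmatched b row(s), each kept with NULL a columns.
Total: 4 matched + 3 padded = 7 rows.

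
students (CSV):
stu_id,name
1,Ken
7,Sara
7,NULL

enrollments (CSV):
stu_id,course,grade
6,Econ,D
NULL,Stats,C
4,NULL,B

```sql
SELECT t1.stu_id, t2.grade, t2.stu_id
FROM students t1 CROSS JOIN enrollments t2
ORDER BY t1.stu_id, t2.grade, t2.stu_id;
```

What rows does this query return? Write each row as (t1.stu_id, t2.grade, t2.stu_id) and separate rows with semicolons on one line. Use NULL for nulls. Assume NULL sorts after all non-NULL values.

(1, B, 4); (1, C, NULL); (1, D, 6); (7, B, 4); (7, B, 4); (7, C, NULL); (7, C, NULL); (7, D, 6); (7, D, 6)

CROSS JOIN pairs every row of `students` with every row of `enrollments`: 3 × 3 = 9 rows.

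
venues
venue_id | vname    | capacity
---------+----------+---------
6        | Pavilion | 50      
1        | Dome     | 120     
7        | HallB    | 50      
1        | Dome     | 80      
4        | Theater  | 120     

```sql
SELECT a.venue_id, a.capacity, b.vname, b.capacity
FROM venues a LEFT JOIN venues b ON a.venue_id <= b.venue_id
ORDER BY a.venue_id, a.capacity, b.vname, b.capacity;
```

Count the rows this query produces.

16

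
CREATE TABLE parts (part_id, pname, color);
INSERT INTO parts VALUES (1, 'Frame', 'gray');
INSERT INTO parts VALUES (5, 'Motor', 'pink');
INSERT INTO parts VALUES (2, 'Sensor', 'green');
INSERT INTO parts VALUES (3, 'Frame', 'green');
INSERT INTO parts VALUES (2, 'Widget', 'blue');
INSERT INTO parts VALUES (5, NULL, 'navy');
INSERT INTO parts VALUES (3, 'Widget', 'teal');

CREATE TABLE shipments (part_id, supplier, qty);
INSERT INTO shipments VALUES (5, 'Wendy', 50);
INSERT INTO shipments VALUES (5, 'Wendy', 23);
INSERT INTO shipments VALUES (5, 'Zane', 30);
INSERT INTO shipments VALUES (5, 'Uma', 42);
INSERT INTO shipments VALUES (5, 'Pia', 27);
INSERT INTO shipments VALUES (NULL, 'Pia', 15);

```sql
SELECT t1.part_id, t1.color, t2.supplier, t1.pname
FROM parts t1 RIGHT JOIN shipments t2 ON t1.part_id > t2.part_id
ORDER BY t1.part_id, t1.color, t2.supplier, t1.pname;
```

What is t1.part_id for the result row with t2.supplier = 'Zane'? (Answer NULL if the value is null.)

NULL

RIGHT JOIN keeps every row from `shipments`; unmatched rows get NULL for `parts`'s columns.
Matching on t1.part_id > t2.part_id. A NULL in a compared column never satisfies the condition.
Matched pairs: 0; unmatched t2 rows kept: 6.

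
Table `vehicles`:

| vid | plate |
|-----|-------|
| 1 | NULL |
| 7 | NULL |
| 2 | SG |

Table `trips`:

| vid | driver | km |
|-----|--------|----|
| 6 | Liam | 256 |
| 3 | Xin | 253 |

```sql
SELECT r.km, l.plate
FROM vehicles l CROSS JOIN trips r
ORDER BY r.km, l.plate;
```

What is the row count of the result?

CROSS JOIN pairs every row of `vehicles` with every row of `trips`: 3 × 2 = 6 rows.

6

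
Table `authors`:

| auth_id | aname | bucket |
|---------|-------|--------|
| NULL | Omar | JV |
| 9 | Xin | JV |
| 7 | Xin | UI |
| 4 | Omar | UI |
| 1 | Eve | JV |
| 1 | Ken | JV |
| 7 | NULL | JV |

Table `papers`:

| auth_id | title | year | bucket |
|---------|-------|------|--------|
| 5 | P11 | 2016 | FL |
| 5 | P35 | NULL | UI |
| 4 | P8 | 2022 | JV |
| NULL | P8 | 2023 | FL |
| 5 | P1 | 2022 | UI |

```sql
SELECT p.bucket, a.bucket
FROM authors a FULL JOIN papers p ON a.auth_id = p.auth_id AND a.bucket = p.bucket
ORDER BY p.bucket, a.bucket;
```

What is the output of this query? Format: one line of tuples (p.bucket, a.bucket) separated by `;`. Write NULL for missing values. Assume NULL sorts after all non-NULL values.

FULL OUTER JOIN keeps every row from both sides; unmatched rows get NULL for the other side's columns.
Matching on a.auth_id = p.auth_id AND a.bucket = p.bucket. A NULL in a compared column never satisfies the condition.
Matched pairs: 0; unmatched a rows kept: 7; unmatched p rows kept: 5.

(FL, NULL); (FL, NULL); (JV, NULL); (UI, NULL); (UI, NULL); (NULL, JV); (NULL, JV); (NULL, JV); (NULL, JV); (NULL, JV); (NULL, UI); (NULL, UI)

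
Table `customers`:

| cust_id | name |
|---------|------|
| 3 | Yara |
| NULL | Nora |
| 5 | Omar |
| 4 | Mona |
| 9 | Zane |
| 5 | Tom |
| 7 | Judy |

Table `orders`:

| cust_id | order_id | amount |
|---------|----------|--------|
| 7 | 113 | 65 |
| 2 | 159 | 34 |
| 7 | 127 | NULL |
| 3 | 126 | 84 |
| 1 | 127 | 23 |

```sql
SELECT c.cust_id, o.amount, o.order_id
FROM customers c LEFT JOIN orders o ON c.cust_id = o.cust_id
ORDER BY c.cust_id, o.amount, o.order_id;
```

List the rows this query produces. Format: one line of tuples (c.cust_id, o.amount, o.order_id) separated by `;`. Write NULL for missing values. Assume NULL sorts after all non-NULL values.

(3, 84, 126); (4, NULL, NULL); (5, NULL, NULL); (5, NULL, NULL); (7, 65, 113); (7, NULL, 127); (9, NULL, NULL); (NULL, NULL, NULL)

LEFT JOIN keeps every row from `customers`; unmatched rows get NULL for `orders`'s columns.
Matching on c.cust_id = o.cust_id. A NULL in a compared column never satisfies the condition.
- c[0] cust_id=3 → 1 match(es) in o → 1 row(s).
- c[1] cust_id=NULL → no match; kept with NULLs on the o side.
- c[2] cust_id=5 → no match; kept with NULLs on the o side.
- c[3] cust_id=4 → no match; kept with NULLs on the o side.
- c[4] cust_id=9 → no match; kept with NULLs on the o side.
- c[5] cust_id=5 → no match; kept with NULLs on the o side.
- c[6] cust_id=7 → 2 match(es) in o → 2 row(s).
After projecting and ordering:
c.cust_id | o.amount | o.order_id
3 | 84 | 126
4 | NULL | NULL
5 | NULL | NULL
5 | NULL | NULL
7 | 65 | 113
7 | NULL | 127
9 | NULL | NULL
NULL | NULL | NULL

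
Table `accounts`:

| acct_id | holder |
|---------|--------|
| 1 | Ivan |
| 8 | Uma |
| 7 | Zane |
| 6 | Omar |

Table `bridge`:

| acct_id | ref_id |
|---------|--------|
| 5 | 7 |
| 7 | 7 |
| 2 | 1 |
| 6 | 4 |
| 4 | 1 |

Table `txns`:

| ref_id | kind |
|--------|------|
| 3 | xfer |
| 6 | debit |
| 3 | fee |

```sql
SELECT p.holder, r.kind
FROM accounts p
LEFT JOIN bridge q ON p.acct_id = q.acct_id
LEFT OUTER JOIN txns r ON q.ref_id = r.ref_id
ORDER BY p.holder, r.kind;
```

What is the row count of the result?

Step 1 — p LEFT JOIN q on acct_id → 4 row(s).
Then LEFT JOIN `txns r` on ref_id: each of those 4 rows is kept; rows whose q.ref_id has no match in r get NULL for r's columns.
Result: 4 row(s).

4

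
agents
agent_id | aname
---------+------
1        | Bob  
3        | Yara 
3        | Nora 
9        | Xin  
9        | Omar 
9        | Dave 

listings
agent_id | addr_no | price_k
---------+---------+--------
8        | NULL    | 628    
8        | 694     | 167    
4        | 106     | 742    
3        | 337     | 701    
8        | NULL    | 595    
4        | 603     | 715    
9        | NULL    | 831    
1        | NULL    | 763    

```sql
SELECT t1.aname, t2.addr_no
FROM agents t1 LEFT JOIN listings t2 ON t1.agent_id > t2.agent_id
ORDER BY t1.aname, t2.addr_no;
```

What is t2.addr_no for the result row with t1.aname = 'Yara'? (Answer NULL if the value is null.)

LEFT JOIN keeps every row from `agents`; unmatched rows get NULL for `listings`'s columns.
Matching on t1.agent_id > t2.agent_id.
- t1 (agent_id=1) has no partner → padded with NULL.
- t1 (agent_id=3) pairs with 1 row(s) of t2.
- t1 (agent_id=3) pairs with 1 row(s) of t2.
- t1 (agent_id=9) pairs with 7 row(s) of t2.
- t1 (agent_id=9) pairs with 7 row(s) of t2.
- t1 (agent_id=9) pairs with 7 row(s) of t2.

NULL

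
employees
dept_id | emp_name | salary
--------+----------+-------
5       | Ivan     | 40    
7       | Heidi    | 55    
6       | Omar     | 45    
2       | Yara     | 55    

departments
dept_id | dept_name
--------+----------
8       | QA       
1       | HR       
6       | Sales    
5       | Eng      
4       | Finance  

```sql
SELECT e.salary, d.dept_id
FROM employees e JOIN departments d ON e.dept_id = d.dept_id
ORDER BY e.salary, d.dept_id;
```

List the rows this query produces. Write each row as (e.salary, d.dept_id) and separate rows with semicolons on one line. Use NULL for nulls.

INNER JOIN keeps only pairs where the ON condition holds.
Matching on e.dept_id = d.dept_id.
- e row (dept_id=5): matches 1 d row(s) → 1 output row(s).
- e row (dept_id=7): no match → dropped.
- e row (dept_id=6): matches 1 d row(s) → 1 output row(s).
- e row (dept_id=2): no match → dropped.
After projecting and ordering:
e.salary | d.dept_id
40 | 5
45 | 6

(40, 5); (45, 6)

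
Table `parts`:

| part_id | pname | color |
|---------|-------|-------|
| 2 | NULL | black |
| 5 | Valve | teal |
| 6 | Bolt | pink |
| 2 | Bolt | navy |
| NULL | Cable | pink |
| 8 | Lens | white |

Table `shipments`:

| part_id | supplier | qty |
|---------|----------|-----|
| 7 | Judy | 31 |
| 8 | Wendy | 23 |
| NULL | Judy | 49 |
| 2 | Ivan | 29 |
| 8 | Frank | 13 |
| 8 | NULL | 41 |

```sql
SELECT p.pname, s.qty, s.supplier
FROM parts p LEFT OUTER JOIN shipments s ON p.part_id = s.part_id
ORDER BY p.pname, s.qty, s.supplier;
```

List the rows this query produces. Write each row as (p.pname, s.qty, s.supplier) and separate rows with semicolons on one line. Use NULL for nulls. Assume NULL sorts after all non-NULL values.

LEFT JOIN keeps every row from `parts`; unmatched rows get NULL for `shipments`'s columns.
Matching on p.part_id = s.part_id. A NULL in a compared column never satisfies the condition.
Matched pairs: 5; unmatched p rows kept: 3.

(Bolt, 29, Ivan); (Bolt, NULL, NULL); (Cable, NULL, NULL); (Lens, 13, Frank); (Lens, 23, Wendy); (Lens, 41, NULL); (Valve, NULL, NULL); (NULL, 29, Ivan)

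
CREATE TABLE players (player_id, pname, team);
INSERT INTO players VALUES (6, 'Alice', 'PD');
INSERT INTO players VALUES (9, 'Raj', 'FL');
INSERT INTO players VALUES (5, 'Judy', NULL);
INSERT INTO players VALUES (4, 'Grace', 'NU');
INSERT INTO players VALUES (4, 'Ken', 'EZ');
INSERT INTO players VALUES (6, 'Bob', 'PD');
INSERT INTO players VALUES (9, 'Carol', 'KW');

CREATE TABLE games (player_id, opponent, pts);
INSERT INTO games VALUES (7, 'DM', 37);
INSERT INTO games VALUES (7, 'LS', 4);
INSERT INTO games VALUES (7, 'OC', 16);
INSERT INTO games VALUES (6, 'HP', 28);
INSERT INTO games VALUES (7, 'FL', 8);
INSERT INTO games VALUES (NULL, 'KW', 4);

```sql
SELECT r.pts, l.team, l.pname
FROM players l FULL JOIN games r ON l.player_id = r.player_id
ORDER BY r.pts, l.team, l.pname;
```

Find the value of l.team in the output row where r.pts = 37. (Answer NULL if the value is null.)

NULL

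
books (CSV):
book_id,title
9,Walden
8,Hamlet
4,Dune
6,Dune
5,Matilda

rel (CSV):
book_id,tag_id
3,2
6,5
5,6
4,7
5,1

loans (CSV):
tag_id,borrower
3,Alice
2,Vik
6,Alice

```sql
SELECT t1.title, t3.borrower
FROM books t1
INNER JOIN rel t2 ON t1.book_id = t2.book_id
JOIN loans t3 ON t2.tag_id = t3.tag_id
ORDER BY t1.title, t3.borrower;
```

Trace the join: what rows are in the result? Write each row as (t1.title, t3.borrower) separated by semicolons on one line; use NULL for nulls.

Joins associate left-to-right: books INNER JOIN rel on book_id gives 4 intermediate row(s).
Then INNER JOIN `loans t3` on tag_id: keep only rows whose t2.tag_id appears in t3.

(Matilda, Alice)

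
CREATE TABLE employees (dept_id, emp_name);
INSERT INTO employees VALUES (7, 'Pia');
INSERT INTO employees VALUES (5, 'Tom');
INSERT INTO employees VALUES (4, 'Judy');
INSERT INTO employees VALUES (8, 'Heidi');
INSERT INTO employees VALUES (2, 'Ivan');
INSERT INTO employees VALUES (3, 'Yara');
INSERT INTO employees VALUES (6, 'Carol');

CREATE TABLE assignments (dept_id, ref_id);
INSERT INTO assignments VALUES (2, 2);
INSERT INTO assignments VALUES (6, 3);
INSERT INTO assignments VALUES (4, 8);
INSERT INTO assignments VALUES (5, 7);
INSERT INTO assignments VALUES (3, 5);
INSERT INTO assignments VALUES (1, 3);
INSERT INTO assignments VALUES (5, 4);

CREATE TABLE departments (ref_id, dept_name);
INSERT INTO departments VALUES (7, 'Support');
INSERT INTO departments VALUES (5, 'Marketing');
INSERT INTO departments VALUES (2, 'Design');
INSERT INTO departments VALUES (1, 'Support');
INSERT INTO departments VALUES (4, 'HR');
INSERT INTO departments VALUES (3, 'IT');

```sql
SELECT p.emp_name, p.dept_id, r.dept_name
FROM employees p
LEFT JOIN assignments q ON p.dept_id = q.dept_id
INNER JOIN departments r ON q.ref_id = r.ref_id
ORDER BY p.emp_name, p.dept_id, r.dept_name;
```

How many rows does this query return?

5

Joins associate left-to-right: employees LEFT JOIN assignments on dept_id gives 8 intermediate row(s).
Then INNER JOIN `departments r` on ref_id: keep only rows whose q.ref_id appears in r.
Result: 5 row(s).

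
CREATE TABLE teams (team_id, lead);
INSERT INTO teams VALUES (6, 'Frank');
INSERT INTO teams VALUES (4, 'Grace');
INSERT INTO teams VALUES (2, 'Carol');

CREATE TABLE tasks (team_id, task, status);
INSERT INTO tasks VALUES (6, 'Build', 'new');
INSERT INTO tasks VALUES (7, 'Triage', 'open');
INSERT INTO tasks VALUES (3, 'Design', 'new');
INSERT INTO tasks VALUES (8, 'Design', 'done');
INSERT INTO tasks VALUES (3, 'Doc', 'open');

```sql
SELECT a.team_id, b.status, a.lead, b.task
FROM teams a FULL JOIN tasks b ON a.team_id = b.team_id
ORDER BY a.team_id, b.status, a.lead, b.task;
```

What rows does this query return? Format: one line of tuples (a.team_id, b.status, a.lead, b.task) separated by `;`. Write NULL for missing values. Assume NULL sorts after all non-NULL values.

FULL OUTER JOIN keeps every row from both sides; unmatched rows get NULL for the other side's columns.
Matching on a.team_id = b.team_id.
- a[0] team_id=6 → 1 match(es) in b → 1 row(s).
- a[1] team_id=4 → no match; kept with NULLs on the b side.
- a[2] team_id=2 → no match; kept with NULLs on the b side.
- 4 b row(s) had no a match → kept, a columns NULL.
After projecting and ordering:
a.team_id | b.status | a.lead | b.task
2 | NULL | Carol | NULL
4 | NULL | Grace | NULL
6 | new | Frank | Build
NULL | done | NULL | Design
NULL | new | NULL | Design
NULL | open | NULL | Doc
NULL | open | NULL | Triage

(2, NULL, Carol, NULL); (4, NULL, Grace, NULL); (6, new, Frank, Build); (NULL, done, NULL, Design); (NULL, new, NULL, Design); (NULL, open, NULL, Doc); (NULL, open, NULL, Triage)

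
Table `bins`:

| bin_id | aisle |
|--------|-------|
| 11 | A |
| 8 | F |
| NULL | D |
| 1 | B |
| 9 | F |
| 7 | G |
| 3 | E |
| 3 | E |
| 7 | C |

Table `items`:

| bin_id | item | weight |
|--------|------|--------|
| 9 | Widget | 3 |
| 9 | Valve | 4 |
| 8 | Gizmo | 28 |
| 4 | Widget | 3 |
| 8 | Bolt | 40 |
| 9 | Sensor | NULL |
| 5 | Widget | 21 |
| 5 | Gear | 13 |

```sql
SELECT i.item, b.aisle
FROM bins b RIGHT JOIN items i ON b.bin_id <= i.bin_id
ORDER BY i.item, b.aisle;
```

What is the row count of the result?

RIGHT JOIN keeps every row from `items`; unmatched rows get NULL for `bins`'s columns.
Matching on b.bin_id <= i.bin_id. A NULL in a compared column never satisfies the condition.
Matched pairs: 42; unmatched i rows kept: 0.
Total: 42 rows.

42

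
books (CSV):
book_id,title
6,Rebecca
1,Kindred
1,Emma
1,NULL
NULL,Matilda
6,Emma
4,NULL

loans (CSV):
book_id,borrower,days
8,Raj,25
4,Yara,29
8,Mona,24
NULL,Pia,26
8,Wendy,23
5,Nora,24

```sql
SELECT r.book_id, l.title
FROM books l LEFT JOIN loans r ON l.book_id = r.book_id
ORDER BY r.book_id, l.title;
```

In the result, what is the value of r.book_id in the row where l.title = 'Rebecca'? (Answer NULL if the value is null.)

LEFT JOIN keeps every row from `books`; unmatched rows get NULL for `loans`'s columns.
Matching on l.book_id = r.book_id. A NULL in a compared column never satisfies the condition.
Matched pairs: 1; unmatched l rows kept: 6.

NULL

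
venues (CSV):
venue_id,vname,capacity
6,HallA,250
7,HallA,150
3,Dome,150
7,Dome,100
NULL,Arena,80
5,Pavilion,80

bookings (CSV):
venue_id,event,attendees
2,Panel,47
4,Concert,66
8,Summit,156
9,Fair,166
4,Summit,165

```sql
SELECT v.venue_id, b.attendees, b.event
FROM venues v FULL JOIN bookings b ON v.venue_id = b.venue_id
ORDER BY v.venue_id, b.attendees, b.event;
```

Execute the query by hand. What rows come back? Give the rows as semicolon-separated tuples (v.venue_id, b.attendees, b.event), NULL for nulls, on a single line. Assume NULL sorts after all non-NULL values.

(3, NULL, NULL); (5, NULL, NULL); (6, NULL, NULL); (7, NULL, NULL); (7, NULL, NULL); (NULL, 47, Panel); (NULL, 66, Concert); (NULL, 156, Summit); (NULL, 165, Summit); (NULL, 166, Fair); (NULL, NULL, NULL)

FULL OUTER JOIN keeps every row from both sides; unmatched rows get NULL for the other side's columns.
Matching on v.venue_id = b.venue_id. A NULL in a compared column never satisfies the condition.
- v (venue_id=6) has no partner → padded with NULL.
- v (venue_id=7) has no partner → padded with NULL.
- v (venue_id=3) has no partner → padded with NULL.
- v (venue_id=7) has no partner → padded with NULL.
- v (venue_id=NULL) has no partner → padded with NULL.
- v (venue_id=5) has no partner → padded with NULL.
- plus 5 unmatched b row(s), each kept with NULL v columns.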